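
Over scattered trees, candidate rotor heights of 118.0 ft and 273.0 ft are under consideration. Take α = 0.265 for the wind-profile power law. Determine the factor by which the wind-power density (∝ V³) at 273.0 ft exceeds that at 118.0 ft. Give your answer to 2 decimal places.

Speed ratio: V_B/V_A = (z_B/z_A)^α = (273.0/118.0)^0.265 = (2.3136)^0.265 = 1.24892
Power-density ratio: P_B/P_A = (V_B/V_A)³ = (1.24892)³ = 1.94806

1.95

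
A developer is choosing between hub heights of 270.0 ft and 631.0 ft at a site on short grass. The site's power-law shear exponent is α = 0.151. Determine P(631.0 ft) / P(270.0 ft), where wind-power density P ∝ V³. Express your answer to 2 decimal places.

1.47

Speed ratio: V_B/V_A = (z_B/z_A)^α = (631.0/270.0)^0.151 = (2.3370)^0.151 = 1.13676
Power-density ratio: P_B/P_A = (V_B/V_A)³ = (1.13676)³ = 1.46894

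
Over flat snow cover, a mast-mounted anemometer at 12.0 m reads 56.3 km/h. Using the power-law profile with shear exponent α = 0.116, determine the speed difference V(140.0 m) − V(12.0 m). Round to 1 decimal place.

18.6 km/h

Power law: V₂ = V₁ · (z₂/z₁)^α = 56.3 × (11.6667)^0.116 = 74.8642 km/h
ΔV = 74.8642 − 56.3 = 18.5642 km/h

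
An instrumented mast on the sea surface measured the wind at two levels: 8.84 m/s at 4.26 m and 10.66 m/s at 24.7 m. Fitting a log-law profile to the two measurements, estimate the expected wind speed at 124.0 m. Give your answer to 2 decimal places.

12.33 m/s

Log law: V ∝ ln(z/z₀). From the pair, with r = V₁/V₂ = 0.82927,
ln z₀ = (ln z₁ − r·ln z₂)/(1 − r) = (1.4493 − 0.82927×3.2068)/0.17073 = -7.0873 → z₀ = 0.0008356 m
V₃ = V₁ · ln(z₃/z₀)/ln(z₁/z₀) = 8.84 × 11.9076/8.5366 = 12.3308 m/s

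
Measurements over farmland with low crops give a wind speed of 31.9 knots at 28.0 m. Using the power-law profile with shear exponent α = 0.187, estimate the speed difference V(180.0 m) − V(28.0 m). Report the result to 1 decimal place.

13.3 knots

Power law: V₂ = V₁ · (z₂/z₁)^α = 31.9 × (6.4286)^0.187 = 45.1760 knots
ΔV = 45.1760 − 31.9 = 13.2760 knots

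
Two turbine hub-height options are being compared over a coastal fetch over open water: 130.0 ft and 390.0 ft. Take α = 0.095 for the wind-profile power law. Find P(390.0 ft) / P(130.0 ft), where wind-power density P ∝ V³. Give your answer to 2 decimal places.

Speed ratio: V_B/V_A = (z_B/z_A)^α = (390.0/130.0)^0.095 = (3.0000)^0.095 = 1.11001
Power-density ratio: P_B/P_A = (V_B/V_A)³ = (1.11001)³ = 1.36766

1.37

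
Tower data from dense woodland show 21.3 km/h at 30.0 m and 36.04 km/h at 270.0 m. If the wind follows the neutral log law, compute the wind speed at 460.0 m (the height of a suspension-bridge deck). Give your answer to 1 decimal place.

Log law: V ∝ ln(z/z₀). From the pair, with r = V₁/V₂ = 0.59101,
ln z₀ = (ln z₁ − r·ln z₂)/(1 − r) = (3.4012 − 0.59101×5.5984)/0.40899 = 0.2261 → z₀ = 1.254 m
V₃ = V₁ · ln(z₃/z₀)/ln(z₁/z₀) = 21.3 × 5.9051/3.1751 = 39.6143 km/h

39.6 km/h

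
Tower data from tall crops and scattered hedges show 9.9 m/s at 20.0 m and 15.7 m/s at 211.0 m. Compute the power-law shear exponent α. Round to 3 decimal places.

Power law: V₂/V₁ = (z₂/z₁)^α ⇒ α = ln(V₂/V₁) / ln(z₂/z₁)
α = ln(15.7/9.9) / ln(211.0/20.0) = ln(1.5859) / ln(10.5500)
  = 0.46113 / 2.35613 = 0.19571

α ≈ 0.196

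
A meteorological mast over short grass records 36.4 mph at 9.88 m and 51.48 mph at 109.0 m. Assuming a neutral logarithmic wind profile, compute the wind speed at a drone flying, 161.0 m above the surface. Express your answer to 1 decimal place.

Log law: V ∝ ln(z/z₀). From the pair, with r = V₁/V₂ = 0.70707,
ln z₀ = (ln z₁ − r·ln z₂)/(1 − r) = (2.2905 − 0.70707×4.6913)/0.29293 = -3.5046 → z₀ = 0.03006 m
V₃ = V₁ · ln(z₃/z₀)/ln(z₁/z₀) = 36.4 × 8.5860/5.7951 = 53.9300 mph

53.9 mph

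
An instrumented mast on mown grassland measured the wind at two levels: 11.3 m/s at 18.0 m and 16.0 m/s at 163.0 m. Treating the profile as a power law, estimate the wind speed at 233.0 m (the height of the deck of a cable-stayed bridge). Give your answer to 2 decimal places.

First find α: α = ln(V₂/V₁)/ln(z₂/z₁) = ln(16.0/11.3)/ln(163.0/18.0) = 0.34779/2.20338 = 0.1578
Extrapolate from 163.0 m to 233.0 m: V₃ = 16.0 × (233.0/163.0)^0.1578 = 16.0 × 1.0580 = 16.9283 m/s

16.93 m/s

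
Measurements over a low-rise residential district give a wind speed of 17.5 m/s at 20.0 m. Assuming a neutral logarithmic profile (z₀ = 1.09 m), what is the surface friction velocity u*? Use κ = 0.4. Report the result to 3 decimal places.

Log law: V(z) = (u*/κ) · ln(z/z₀) ⇒ u* = κ · V / ln(z/z₀)
u* = 0.4 × 17.5 / ln(20.0/1.09) = 0.4 × 17.5 / 2.9096
   = 7.0000 / 2.9096 = 2.4059 m/s

u* ≈ 2.406 m/s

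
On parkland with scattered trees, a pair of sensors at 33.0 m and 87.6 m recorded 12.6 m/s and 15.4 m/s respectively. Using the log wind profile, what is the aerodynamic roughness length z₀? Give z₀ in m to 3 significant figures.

Log law: V(z) ∝ ln(z/z₀). With r = V₁/V₂ = 12.6/15.4 = 0.81818,
r · ln(z₂/z₀) = ln(z₁/z₀) ⇒ ln z₀ = (ln z₁ − r·ln z₂)/(1 − r)
ln z₀ = (3.49651 − 0.81818×4.47278) / 0.18182 = -0.8967
z₀ = exp(-0.8967) = 0.4079 m

z₀ ≈ 0.408 m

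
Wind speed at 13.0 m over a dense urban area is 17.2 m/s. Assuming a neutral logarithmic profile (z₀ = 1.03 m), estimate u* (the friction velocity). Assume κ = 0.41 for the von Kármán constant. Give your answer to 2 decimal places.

u* ≈ 2.78 m/s

Log law: V(z) = (u*/κ) · ln(z/z₀) ⇒ u* = κ · V / ln(z/z₀)
u* = 0.41 × 17.2 / ln(13.0/1.03) = 0.41 × 17.2 / 2.5354
   = 7.0520 / 2.5354 = 2.7814 m/s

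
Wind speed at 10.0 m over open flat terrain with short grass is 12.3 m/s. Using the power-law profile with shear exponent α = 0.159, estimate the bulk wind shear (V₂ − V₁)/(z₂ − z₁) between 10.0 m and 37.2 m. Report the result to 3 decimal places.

0.105 m/s/m

Power law: V₂ = V₁ · (z₂/z₁)^α = 12.3 × (3.7200)^0.159 = 15.1573 m/s
ΔV/Δz = (15.1573 − 12.3)/(37.2 − 10.0) = 2.8573/27.2000 = 0.10505 m/s/m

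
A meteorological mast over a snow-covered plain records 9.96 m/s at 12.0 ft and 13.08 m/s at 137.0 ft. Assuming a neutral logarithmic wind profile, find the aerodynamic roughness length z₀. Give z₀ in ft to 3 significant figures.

z₀ ≈ 0.00505 ft

Log law: V(z) ∝ ln(z/z₀). With r = V₁/V₂ = 9.96/13.08 = 0.76147,
r · ln(z₂/z₀) = ln(z₁/z₀) ⇒ ln z₀ = (ln z₁ − r·ln z₂)/(1 − r)
ln z₀ = (2.48491 − 0.76147×4.91998) / 0.23853 = -5.2886
z₀ = exp(-5.2886) = 0.005049 ft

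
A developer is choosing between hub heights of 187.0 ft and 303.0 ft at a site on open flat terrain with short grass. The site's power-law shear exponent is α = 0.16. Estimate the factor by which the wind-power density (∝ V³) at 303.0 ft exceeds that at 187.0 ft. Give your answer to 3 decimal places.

Speed ratio: V_B/V_A = (z_B/z_A)^α = (303.0/187.0)^0.16 = (1.6203)^0.16 = 1.08028
Power-density ratio: P_B/P_A = (V_B/V_A)³ = (1.08028)³ = 1.26069

1.261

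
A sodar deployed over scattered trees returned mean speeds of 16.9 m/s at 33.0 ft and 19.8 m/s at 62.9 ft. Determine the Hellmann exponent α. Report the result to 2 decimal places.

Power law: V₂/V₁ = (z₂/z₁)^α ⇒ α = ln(V₂/V₁) / ln(z₂/z₁)
α = ln(19.8/16.9) / ln(62.9/33.0) = ln(1.1716) / ln(1.9061)
  = 0.15837 / 0.64504 = 0.24552

α ≈ 0.25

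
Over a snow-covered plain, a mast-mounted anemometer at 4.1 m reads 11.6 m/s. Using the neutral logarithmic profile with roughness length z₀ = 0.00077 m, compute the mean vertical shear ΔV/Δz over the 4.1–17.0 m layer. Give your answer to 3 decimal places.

Log law: V₂ = V₁ · ln(z₂/z₀)/ln(z₁/z₀) = 11.6 × 10.0023/8.5801 = 13.5228 m/s
ΔV/Δz = (13.5228 − 11.6)/(17.0 − 4.1) = 1.9228/12.9000 = 0.14905 m/s/m

0.149 m/s/m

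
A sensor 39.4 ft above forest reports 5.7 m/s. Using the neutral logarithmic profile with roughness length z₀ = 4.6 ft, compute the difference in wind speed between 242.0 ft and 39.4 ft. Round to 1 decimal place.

4.8 m/s

Log law: V₂ = V₁ · ln(z₂/z₀)/ln(z₁/z₀) = 5.7 × 3.9629/2.1477 = 10.5174 m/s
ΔV = 10.5174 − 5.7 = 4.8174 m/s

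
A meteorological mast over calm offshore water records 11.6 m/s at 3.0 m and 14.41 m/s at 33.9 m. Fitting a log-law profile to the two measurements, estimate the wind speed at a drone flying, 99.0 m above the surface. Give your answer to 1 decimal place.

15.7 m/s

Log law: V ∝ ln(z/z₀). From the pair, with r = V₁/V₂ = 0.80500,
ln z₀ = (ln z₁ − r·ln z₂)/(1 − r) = (1.0986 − 0.80500×3.5234)/0.19500 = -8.9112 → z₀ = 0.0001349 m
V₃ = V₁ · ln(z₃/z₀)/ln(z₁/z₀) = 11.6 × 13.5064/10.0099 = 15.6520 m/s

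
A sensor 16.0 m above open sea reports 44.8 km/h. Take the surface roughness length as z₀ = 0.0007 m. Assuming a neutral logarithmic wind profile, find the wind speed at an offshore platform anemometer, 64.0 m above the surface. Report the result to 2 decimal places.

Log law: V(z) ∝ ln(z/z₀), so V₂/V₁ = ln(z₂/z₀) / ln(z₁/z₀).
ln(64.0/0.0007) = 11.4233, ln(16.0/0.0007) = 10.0370
V₂ = 44.8 × 11.4233/10.0370 = 44.8 × 1.1381 = 50.9877 km/h

50.99 km/h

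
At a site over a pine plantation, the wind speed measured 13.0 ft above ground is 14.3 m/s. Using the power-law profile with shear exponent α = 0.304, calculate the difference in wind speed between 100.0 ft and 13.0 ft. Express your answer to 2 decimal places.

12.29 m/s

Power law: V₂ = V₁ · (z₂/z₁)^α = 14.3 × (7.6923)^0.304 = 26.5887 m/s
ΔV = 26.5887 − 14.3 = 12.2887 m/s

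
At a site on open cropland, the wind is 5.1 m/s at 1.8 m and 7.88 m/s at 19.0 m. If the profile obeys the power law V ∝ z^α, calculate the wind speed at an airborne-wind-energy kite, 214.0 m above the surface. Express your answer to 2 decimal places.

First find α: α = ln(V₂/V₁)/ln(z₂/z₁) = ln(7.88/5.1)/ln(19.0/1.8) = 0.43509/2.35665 = 0.1846
Extrapolate from 19.0 m to 214.0 m: V₃ = 7.88 × (214.0/19.0)^0.1846 = 7.88 × 1.5637 = 12.3221 m/s

12.32 m/s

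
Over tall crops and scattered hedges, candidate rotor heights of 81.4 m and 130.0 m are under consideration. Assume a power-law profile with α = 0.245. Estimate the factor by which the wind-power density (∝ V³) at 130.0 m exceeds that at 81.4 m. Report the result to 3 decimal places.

1.411

Speed ratio: V_B/V_A = (z_B/z_A)^α = (130.0/81.4)^0.245 = (1.5971)^0.245 = 1.12154
Power-density ratio: P_B/P_A = (V_B/V_A)³ = (1.12154)³ = 1.41072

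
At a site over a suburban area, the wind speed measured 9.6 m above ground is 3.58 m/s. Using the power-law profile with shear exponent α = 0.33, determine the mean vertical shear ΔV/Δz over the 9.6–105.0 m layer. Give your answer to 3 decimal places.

Power law: V₂ = V₁ · (z₂/z₁)^α = 3.58 × (10.9375)^0.33 = 7.8836 m/s
ΔV/Δz = (7.8836 − 3.58)/(105.0 − 9.6) = 4.3036/95.4000 = 0.04511 m/s/m

0.045 m/s/m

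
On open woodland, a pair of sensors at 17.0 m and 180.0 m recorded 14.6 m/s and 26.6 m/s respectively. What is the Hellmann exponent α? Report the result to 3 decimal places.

α ≈ 0.254

Power law: V₂/V₁ = (z₂/z₁)^α ⇒ α = ln(V₂/V₁) / ln(z₂/z₁)
α = ln(26.6/14.6) / ln(180.0/17.0) = ln(1.8219) / ln(10.5882)
  = 0.59989 / 2.35974 = 0.25422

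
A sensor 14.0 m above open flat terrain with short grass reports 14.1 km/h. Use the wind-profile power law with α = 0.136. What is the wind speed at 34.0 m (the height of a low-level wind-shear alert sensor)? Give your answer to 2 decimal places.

Power-law profile: V₂ = V₁ · (z₂/z₁)^α
V₂ = 14.1 × (34.0/14.0)^0.136 = 14.1 × (2.4286)^0.136
    = 14.1 × 1.1283 = 15.9084 km/h

15.91 km/h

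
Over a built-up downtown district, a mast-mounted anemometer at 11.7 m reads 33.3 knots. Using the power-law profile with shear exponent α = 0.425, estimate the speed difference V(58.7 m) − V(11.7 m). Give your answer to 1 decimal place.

Power law: V₂ = V₁ · (z₂/z₁)^α = 33.3 × (5.0171)^0.425 = 66.0901 knots
ΔV = 66.0901 − 33.3 = 32.7901 knots

32.8 knots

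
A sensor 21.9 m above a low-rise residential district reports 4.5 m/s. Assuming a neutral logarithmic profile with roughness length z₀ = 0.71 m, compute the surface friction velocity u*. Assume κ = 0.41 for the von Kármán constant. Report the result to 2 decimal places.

u* ≈ 0.54 m/s

Log law: V(z) = (u*/κ) · ln(z/z₀) ⇒ u* = κ · V / ln(z/z₀)
u* = 0.41 × 4.5 / ln(21.9/0.71) = 0.41 × 4.5 / 3.4290
   = 1.8450 / 3.4290 = 0.5381 m/s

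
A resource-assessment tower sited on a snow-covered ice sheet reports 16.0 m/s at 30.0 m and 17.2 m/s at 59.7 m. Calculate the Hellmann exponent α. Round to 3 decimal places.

Power law: V₂/V₁ = (z₂/z₁)^α ⇒ α = ln(V₂/V₁) / ln(z₂/z₁)
α = ln(17.2/16.0) / ln(59.7/30.0) = ln(1.0750) / ln(1.9900)
  = 0.07232 / 0.68813 = 0.10510

α ≈ 0.105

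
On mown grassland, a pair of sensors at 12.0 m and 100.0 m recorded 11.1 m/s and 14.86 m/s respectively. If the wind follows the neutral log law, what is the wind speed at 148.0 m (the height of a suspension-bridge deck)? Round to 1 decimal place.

Log law: V ∝ ln(z/z₀). From the pair, with r = V₁/V₂ = 0.74697,
ln z₀ = (ln z₁ − r·ln z₂)/(1 − r) = (2.4849 − 0.74697×4.6052)/0.25303 = -3.7744 → z₀ = 0.02295 m
V₃ = V₁ · ln(z₃/z₀)/ln(z₁/z₀) = 11.1 × 8.7716/6.2593 = 15.5552 m/s

15.6 m/s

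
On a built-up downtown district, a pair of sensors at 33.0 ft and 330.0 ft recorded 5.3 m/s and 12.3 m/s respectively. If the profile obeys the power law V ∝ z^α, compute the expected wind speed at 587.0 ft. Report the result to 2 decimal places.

First find α: α = ln(V₂/V₁)/ln(z₂/z₁) = ln(12.3/5.3)/ln(330.0/33.0) = 0.84189/2.30259 = 0.3656
Extrapolate from 330.0 ft to 587.0 ft: V₃ = 12.3 × (587.0/330.0)^0.3656 = 12.3 × 1.2344 = 15.1830 m/s

15.18 m/s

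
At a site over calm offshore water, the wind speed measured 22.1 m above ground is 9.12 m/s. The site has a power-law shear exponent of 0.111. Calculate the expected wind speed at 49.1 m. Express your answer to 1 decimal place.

10.0 m/s

Power-law profile: V₂ = V₁ · (z₂/z₁)^α
V₂ = 9.12 × (49.1/22.1)^0.111 = 9.12 × (2.2217)^0.111
    = 9.12 × 1.0927 = 9.9650 m/s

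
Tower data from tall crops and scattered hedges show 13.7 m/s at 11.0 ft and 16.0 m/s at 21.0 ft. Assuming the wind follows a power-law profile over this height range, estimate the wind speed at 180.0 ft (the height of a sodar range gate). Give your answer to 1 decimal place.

First find α: α = ln(V₂/V₁)/ln(z₂/z₁) = ln(16.0/13.7)/ln(21.0/11.0) = 0.15519/0.64663 = 0.2400
Extrapolate from 21.0 ft to 180.0 ft: V₃ = 16.0 × (180.0/21.0)^0.2400 = 16.0 × 1.6747 = 26.7951 m/s

26.8 m/s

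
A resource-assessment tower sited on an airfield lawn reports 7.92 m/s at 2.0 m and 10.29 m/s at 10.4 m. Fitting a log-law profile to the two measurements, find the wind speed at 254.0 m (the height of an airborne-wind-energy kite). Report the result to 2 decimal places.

14.88 m/s

Log law: V ∝ ln(z/z₀). From the pair, with r = V₁/V₂ = 0.76968,
ln z₀ = (ln z₁ − r·ln z₂)/(1 − r) = (0.6931 − 0.76968×2.3418)/0.23032 = -4.8163 → z₀ = 0.008097 m
V₃ = V₁ · ln(z₃/z₀)/ln(z₁/z₀) = 7.92 × 10.3536/5.5094 = 14.8837 m/s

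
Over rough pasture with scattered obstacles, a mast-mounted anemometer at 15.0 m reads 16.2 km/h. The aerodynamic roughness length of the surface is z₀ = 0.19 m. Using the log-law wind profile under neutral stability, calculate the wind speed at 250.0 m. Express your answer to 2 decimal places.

26.63 km/h

Log law: V(z) ∝ ln(z/z₀), so V₂/V₁ = ln(z₂/z₀) / ln(z₁/z₀).
ln(250.0/0.19) = 7.1822, ln(15.0/0.19) = 4.3688
V₂ = 16.2 × 7.1822/4.3688 = 16.2 × 1.6440 = 26.6325 km/h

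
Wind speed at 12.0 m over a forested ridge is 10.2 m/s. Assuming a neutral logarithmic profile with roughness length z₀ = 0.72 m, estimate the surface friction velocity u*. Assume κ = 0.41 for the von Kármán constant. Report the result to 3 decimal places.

Log law: V(z) = (u*/κ) · ln(z/z₀) ⇒ u* = κ · V / ln(z/z₀)
u* = 0.41 × 10.2 / ln(12.0/0.72) = 0.41 × 10.2 / 2.8134
   = 4.1820 / 2.8134 = 1.4865 m/s

u* ≈ 1.486 m/s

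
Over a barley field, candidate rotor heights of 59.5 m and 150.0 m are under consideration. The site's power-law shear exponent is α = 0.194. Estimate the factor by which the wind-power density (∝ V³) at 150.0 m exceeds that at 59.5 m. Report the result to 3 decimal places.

Speed ratio: V_B/V_A = (z_B/z_A)^α = (150.0/59.5)^0.194 = (2.5210)^0.194 = 1.19648
Power-density ratio: P_B/P_A = (V_B/V_A)³ = (1.19648)³ = 1.71284

1.713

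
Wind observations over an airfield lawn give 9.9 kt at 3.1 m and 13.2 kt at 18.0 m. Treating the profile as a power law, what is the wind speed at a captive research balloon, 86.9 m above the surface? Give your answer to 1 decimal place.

First find α: α = ln(V₂/V₁)/ln(z₂/z₁) = ln(13.2/9.9)/ln(18.0/3.1) = 0.28768/1.75897 = 0.1636
Extrapolate from 18.0 m to 86.9 m: V₃ = 13.2 × (86.9/18.0)^0.1636 = 13.2 × 1.2937 = 17.0766 kt

17.1 kt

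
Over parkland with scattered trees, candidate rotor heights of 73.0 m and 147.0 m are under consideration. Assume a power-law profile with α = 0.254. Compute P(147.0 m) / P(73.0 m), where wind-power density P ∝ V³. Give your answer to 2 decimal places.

Speed ratio: V_B/V_A = (z_B/z_A)^α = (147.0/73.0)^0.254 = (2.0137)^0.254 = 1.19458
Power-density ratio: P_B/P_A = (V_B/V_A)³ = (1.19458)³ = 1.70468

1.70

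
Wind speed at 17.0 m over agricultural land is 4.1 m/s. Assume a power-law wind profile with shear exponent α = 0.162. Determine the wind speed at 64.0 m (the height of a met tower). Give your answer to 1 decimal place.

5.1 m/s

Power-law profile: V₂ = V₁ · (z₂/z₁)^α
V₂ = 4.1 × (64.0/17.0)^0.162 = 4.1 × (3.7647)^0.162
    = 4.1 × 1.2396 = 5.0822 m/s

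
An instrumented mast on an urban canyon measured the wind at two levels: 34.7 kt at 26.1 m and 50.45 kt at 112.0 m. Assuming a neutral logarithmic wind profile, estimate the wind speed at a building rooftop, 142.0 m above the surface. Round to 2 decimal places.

Log law: V ∝ ln(z/z₀). From the pair, with r = V₁/V₂ = 0.68781,
ln z₀ = (ln z₁ − r·ln z₂)/(1 − r) = (3.2619 − 0.68781×4.7185)/0.31219 = 0.0529 → z₀ = 1.054 m
V₃ = V₁ · ln(z₃/z₀)/ln(z₁/z₀) = 34.7 × 4.9030/3.2091 = 53.0163 kt

53.02 kt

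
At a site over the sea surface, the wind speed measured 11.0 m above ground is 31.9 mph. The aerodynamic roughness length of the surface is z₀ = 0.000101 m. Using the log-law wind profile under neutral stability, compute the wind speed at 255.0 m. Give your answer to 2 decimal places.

40.55 mph

Log law: V(z) ∝ ln(z/z₀), so V₂/V₁ = ln(z₂/z₀) / ln(z₁/z₀).
ln(255.0/0.000101) = 14.7417, ln(11.0/0.000101) = 11.5983
V₂ = 31.9 × 14.7417/11.5983 = 31.9 × 1.2710 = 40.5455 mph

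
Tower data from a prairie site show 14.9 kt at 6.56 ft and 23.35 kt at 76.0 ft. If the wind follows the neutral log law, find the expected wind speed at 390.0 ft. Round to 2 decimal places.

28.99 kt

Log law: V ∝ ln(z/z₀). From the pair, with r = V₁/V₂ = 0.63812,
ln z₀ = (ln z₁ − r·ln z₂)/(1 − r) = (1.8810 − 0.63812×4.3307)/0.36188 = -2.4387 → z₀ = 0.08728 ft
V₃ = V₁ · ln(z₃/z₀)/ln(z₁/z₀) = 14.9 × 8.4048/4.3197 = 28.9911 kt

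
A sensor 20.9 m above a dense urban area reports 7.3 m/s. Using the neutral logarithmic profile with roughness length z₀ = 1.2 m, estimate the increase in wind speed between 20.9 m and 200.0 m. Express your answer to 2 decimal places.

Log law: V₂ = V₁ · ln(z₂/z₀)/ln(z₁/z₀) = 7.3 × 5.1160/2.8574 = 13.0701 m/s
ΔV = 13.0701 − 7.3 = 5.7701 m/s

5.77 m/s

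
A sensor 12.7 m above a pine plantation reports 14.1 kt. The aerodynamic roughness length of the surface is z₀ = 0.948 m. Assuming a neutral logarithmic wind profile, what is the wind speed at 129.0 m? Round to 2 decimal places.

26.70 kt

Log law: V(z) ∝ ln(z/z₀), so V₂/V₁ = ln(z₂/z₀) / ln(z₁/z₀).
ln(129.0/0.948) = 4.9132, ln(12.7/0.948) = 2.5950
V₂ = 14.1 × 4.9132/2.5950 = 14.1 × 1.8933 = 26.6960 kt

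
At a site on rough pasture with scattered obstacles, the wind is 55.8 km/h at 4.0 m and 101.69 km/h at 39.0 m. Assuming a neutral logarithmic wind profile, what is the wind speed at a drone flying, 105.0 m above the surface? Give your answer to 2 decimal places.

121.65 km/h

Log law: V ∝ ln(z/z₀). From the pair, with r = V₁/V₂ = 0.54873,
ln z₀ = (ln z₁ − r·ln z₂)/(1 − r) = (1.3863 − 0.54873×3.6636)/0.45127 = -1.3828 → z₀ = 0.2509 m
V₃ = V₁ · ln(z₃/z₀)/ln(z₁/z₀) = 55.8 × 6.0367/2.7690 = 121.6479 km/h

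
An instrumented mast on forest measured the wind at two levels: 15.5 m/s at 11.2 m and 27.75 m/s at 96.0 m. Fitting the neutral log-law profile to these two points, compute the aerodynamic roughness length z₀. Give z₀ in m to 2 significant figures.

Log law: V(z) ∝ ln(z/z₀). With r = V₁/V₂ = 15.5/27.75 = 0.55856,
r · ln(z₂/z₀) = ln(z₁/z₀) ⇒ ln z₀ = (ln z₁ − r·ln z₂)/(1 − r)
ln z₀ = (2.41591 − 0.55856×4.56435) / 0.44144 = -0.3025
z₀ = exp(-0.3025) = 0.7390 m

z₀ ≈ 0.74 m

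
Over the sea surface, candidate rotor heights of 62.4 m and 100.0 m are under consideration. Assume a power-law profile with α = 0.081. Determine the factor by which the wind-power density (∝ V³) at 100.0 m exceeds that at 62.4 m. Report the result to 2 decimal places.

1.12

Speed ratio: V_B/V_A = (z_B/z_A)^α = (100.0/62.4)^0.081 = (1.6026)^0.081 = 1.03894
Power-density ratio: P_B/P_A = (V_B/V_A)³ = (1.03894)³ = 1.12142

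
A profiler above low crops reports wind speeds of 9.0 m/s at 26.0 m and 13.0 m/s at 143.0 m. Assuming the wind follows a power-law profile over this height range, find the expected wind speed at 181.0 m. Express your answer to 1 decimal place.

13.7 m/s

First find α: α = ln(V₂/V₁)/ln(z₂/z₁) = ln(13.0/9.0)/ln(143.0/26.0) = 0.36772/1.70475 = 0.2157
Extrapolate from 143.0 m to 181.0 m: V₃ = 13.0 × (181.0/143.0)^0.2157 = 13.0 × 1.0521 = 13.6779 m/s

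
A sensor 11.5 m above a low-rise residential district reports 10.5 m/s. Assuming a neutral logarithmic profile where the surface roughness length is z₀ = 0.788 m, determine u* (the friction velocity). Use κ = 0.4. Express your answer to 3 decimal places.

Log law: V(z) = (u*/κ) · ln(z/z₀) ⇒ u* = κ · V / ln(z/z₀)
u* = 0.4 × 10.5 / ln(11.5/0.788) = 0.4 × 10.5 / 2.6806
   = 4.2000 / 2.6806 = 1.5668 m/s

u* ≈ 1.567 m/s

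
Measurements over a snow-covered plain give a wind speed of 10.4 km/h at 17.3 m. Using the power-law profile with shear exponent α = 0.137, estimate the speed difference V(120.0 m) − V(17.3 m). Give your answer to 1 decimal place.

3.2 km/h

Power law: V₂ = V₁ · (z₂/z₁)^α = 10.4 × (6.9364)^0.137 = 13.5603 km/h
ΔV = 13.5603 − 10.4 = 3.1603 km/h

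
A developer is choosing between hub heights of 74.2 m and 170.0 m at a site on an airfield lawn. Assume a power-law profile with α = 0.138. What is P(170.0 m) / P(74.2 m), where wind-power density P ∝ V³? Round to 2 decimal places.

Speed ratio: V_B/V_A = (z_B/z_A)^α = (170.0/74.2)^0.138 = (2.2911)^0.138 = 1.12121
Power-density ratio: P_B/P_A = (V_B/V_A)³ = (1.12121)³ = 1.40948

1.41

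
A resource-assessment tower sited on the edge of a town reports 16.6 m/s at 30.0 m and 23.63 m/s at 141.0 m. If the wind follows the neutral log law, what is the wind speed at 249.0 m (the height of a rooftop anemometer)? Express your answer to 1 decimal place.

Log law: V ∝ ln(z/z₀). From the pair, with r = V₁/V₂ = 0.70250,
ln z₀ = (ln z₁ − r·ln z₂)/(1 − r) = (3.4012 − 0.70250×4.9488)/0.29750 = -0.2531 → z₀ = 0.7764 m
V₃ = V₁ · ln(z₃/z₀)/ln(z₁/z₀) = 16.6 × 5.7705/3.6543 = 26.2134 m/s

26.2 m/s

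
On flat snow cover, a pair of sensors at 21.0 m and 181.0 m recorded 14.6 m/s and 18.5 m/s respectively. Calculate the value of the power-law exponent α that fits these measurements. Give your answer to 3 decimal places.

α ≈ 0.110

Power law: V₂/V₁ = (z₂/z₁)^α ⇒ α = ln(V₂/V₁) / ln(z₂/z₁)
α = ln(18.5/14.6) / ln(181.0/21.0) = ln(1.2671) / ln(8.6190)
  = 0.23675 / 2.15397 = 0.10991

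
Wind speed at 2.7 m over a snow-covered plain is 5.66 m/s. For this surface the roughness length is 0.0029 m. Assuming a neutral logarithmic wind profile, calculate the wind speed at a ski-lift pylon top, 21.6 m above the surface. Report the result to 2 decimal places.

7.38 m/s

Log law: V(z) ∝ ln(z/z₀), so V₂/V₁ = ln(z₂/z₀) / ln(z₁/z₀).
ln(21.6/0.0029) = 8.9157, ln(2.7/0.0029) = 6.8363
V₂ = 5.66 × 8.9157/6.8363 = 5.66 × 1.3042 = 7.3816 m/s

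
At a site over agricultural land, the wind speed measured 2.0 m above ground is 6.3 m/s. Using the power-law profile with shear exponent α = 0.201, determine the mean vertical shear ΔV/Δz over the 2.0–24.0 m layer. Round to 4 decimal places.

0.1855 m/s/m

Power law: V₂ = V₁ · (z₂/z₁)^α = 6.3 × (12.0000)^0.201 = 10.3814 m/s
ΔV/Δz = (10.3814 − 6.3)/(24.0 − 2.0) = 4.0814/22.0000 = 0.18552 m/s/m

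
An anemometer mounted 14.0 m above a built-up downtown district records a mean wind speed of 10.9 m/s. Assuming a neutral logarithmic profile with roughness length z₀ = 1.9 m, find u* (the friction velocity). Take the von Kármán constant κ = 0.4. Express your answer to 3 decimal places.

u* ≈ 2.183 m/s

Log law: V(z) = (u*/κ) · ln(z/z₀) ⇒ u* = κ · V / ln(z/z₀)
u* = 0.4 × 10.9 / ln(14.0/1.9) = 0.4 × 10.9 / 1.9972
   = 4.3600 / 1.9972 = 2.1831 m/s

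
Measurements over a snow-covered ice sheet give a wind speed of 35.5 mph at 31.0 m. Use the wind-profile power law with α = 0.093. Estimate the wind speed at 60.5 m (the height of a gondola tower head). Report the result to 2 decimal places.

Power-law profile: V₂ = V₁ · (z₂/z₁)^α
V₂ = 35.5 × (60.5/31.0)^0.093 = 35.5 × (1.9516)^0.093
    = 35.5 × 1.0642 = 37.7777 mph

37.78 mph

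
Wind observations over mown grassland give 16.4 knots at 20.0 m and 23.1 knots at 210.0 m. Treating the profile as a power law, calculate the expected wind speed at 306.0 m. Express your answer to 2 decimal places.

24.40 knots

First find α: α = ln(V₂/V₁)/ln(z₂/z₁) = ln(23.1/16.4)/ln(210.0/20.0) = 0.34255/2.35138 = 0.1457
Extrapolate from 210.0 m to 306.0 m: V₃ = 23.1 × (306.0/210.0)^0.1457 = 23.1 × 1.0564 = 24.4023 knots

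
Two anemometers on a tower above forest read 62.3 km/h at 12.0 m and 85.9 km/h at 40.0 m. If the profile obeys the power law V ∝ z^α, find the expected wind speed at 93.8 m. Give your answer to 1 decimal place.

First find α: α = ln(V₂/V₁)/ln(z₂/z₁) = ln(85.9/62.3)/ln(40.0/12.0) = 0.32122/1.20397 = 0.2668
Extrapolate from 40.0 m to 93.8 m: V₃ = 85.9 × (93.8/40.0)^0.2668 = 85.9 × 1.2553 = 107.8321 km/h

107.8 km/h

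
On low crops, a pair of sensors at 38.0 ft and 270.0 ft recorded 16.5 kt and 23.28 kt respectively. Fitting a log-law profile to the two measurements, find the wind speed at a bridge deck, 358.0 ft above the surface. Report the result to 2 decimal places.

Log law: V ∝ ln(z/z₀). From the pair, with r = V₁/V₂ = 0.70876,
ln z₀ = (ln z₁ − r·ln z₂)/(1 − r) = (3.6376 − 0.70876×5.5984)/0.29124 = -1.1344 → z₀ = 0.3216 ft
V₃ = V₁ · ln(z₃/z₀)/ln(z₁/z₀) = 16.5 × 7.0149/4.7719 = 24.2555 kt

24.26 kt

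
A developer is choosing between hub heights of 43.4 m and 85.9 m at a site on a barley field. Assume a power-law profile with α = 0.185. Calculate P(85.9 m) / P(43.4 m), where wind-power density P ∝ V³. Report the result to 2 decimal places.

1.46

Speed ratio: V_B/V_A = (z_B/z_A)^α = (85.9/43.4)^0.185 = (1.9793)^0.185 = 1.13463
Power-density ratio: P_B/P_A = (V_B/V_A)³ = (1.13463)³ = 1.46069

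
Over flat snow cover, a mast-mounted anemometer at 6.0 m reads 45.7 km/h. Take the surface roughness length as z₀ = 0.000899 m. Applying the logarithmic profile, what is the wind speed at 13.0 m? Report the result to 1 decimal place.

49.7 km/h

Log law: V(z) ∝ ln(z/z₀), so V₂/V₁ = ln(z₂/z₀) / ln(z₁/z₀).
ln(13.0/0.000899) = 9.5792, ln(6.0/0.000899) = 8.8060
V₂ = 45.7 × 9.5792/8.8060 = 45.7 × 1.0878 = 49.7126 km/h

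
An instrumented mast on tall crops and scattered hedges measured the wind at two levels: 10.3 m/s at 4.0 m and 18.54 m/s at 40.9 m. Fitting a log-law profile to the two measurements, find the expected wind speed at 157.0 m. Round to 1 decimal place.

Log law: V ∝ ln(z/z₀). From the pair, with r = V₁/V₂ = 0.55556,
ln z₀ = (ln z₁ − r·ln z₂)/(1 − r) = (1.3863 − 0.55556×3.7111)/0.44444 = -1.5198 → z₀ = 0.2188 m
V₃ = V₁ · ln(z₃/z₀)/ln(z₁/z₀) = 10.3 × 6.5760/2.9060 = 23.3075 m/s

23.3 m/s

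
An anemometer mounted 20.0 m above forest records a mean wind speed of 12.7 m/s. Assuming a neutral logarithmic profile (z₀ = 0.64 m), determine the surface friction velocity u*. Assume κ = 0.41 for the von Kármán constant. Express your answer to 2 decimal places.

u* ≈ 1.51 m/s

Log law: V(z) = (u*/κ) · ln(z/z₀) ⇒ u* = κ · V / ln(z/z₀)
u* = 0.41 × 12.7 / ln(20.0/0.64) = 0.41 × 12.7 / 3.4420
   = 5.2070 / 3.4420 = 1.5128 m/s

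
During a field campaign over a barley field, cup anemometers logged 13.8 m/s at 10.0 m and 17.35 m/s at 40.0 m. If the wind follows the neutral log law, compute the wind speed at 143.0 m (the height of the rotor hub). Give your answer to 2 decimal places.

Log law: V ∝ ln(z/z₀). From the pair, with r = V₁/V₂ = 0.79539,
ln z₀ = (ln z₁ − r·ln z₂)/(1 − r) = (2.3026 − 0.79539×3.6889)/0.20461 = -3.0864 → z₀ = 0.04567 m
V₃ = V₁ · ln(z₃/z₀)/ln(z₁/z₀) = 13.8 × 8.0492/5.3890 = 20.6123 m/s

20.61 m/s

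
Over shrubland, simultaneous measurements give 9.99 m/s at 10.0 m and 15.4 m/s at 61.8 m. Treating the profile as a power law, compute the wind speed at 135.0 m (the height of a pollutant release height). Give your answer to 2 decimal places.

18.54 m/s

First find α: α = ln(V₂/V₁)/ln(z₂/z₁) = ln(15.4/9.99)/ln(61.8/10.0) = 0.43278/1.82132 = 0.2376
Extrapolate from 61.8 m to 135.0 m: V₃ = 15.4 × (135.0/61.8)^0.2376 = 15.4 × 1.2040 = 18.5420 m/s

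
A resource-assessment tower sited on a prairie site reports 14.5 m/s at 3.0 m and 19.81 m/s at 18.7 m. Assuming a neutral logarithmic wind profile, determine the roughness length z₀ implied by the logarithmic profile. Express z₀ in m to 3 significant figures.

Log law: V(z) ∝ ln(z/z₀). With r = V₁/V₂ = 14.5/19.81 = 0.73195,
r · ln(z₂/z₀) = ln(z₁/z₀) ⇒ ln z₀ = (ln z₁ − r·ln z₂)/(1 − r)
ln z₀ = (1.09861 − 0.73195×2.92852) / 0.26805 = -3.8983
z₀ = exp(-3.8983) = 0.02028 m

z₀ ≈ 0.0203 m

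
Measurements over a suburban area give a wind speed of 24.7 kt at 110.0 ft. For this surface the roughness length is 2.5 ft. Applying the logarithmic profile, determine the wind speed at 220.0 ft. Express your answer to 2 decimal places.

Log law: V(z) ∝ ln(z/z₀), so V₂/V₁ = ln(z₂/z₀) / ln(z₁/z₀).
ln(220.0/2.5) = 4.4773, ln(110.0/2.5) = 3.7842
V₂ = 24.7 × 4.4773/3.7842 = 24.7 × 1.1832 = 29.2243 kt

29.22 kt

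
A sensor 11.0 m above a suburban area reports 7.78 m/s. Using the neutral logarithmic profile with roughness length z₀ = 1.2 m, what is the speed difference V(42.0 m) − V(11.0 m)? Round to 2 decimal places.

Log law: V₂ = V₁ · ln(z₂/z₀)/ln(z₁/z₀) = 7.78 × 3.5553/2.2156 = 12.4846 m/s
ΔV = 12.4846 − 7.78 = 4.7046 m/s

4.70 m/s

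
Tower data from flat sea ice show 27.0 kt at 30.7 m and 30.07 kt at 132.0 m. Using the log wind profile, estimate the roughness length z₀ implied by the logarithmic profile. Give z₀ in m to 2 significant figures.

z₀ ≈ 0.000082 m

Log law: V(z) ∝ ln(z/z₀). With r = V₁/V₂ = 27.0/30.07 = 0.89790,
r · ln(z₂/z₀) = ln(z₁/z₀) ⇒ ln z₀ = (ln z₁ − r·ln z₂)/(1 − r)
ln z₀ = (3.42426 − 0.89790×4.88280) / 0.10210 = -9.4033
z₀ = exp(-9.4033) = 0.00008245 m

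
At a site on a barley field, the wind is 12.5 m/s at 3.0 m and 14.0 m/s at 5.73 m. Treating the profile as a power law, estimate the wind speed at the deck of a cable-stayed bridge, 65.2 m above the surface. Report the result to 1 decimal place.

21.4 m/s

First find α: α = ln(V₂/V₁)/ln(z₂/z₁) = ln(14.0/12.5)/ln(5.73/3.0) = 0.11333/0.64710 = 0.1751
Extrapolate from 5.73 m to 65.2 m: V₃ = 14.0 × (65.2/5.73)^0.1751 = 14.0 × 1.5309 = 21.4331 m/s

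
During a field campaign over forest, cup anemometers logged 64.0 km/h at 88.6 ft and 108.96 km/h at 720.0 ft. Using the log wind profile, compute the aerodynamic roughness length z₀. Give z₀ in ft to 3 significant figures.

z₀ ≈ 4.49 ft

Log law: V(z) ∝ ln(z/z₀). With r = V₁/V₂ = 64.0/108.96 = 0.58737,
r · ln(z₂/z₀) = ln(z₁/z₀) ⇒ ln z₀ = (ln z₁ − r·ln z₂)/(1 − r)
ln z₀ = (4.48413 − 0.58737×6.57925) / 0.41263 = 1.5018
z₀ = exp(1.5018) = 4.490 ft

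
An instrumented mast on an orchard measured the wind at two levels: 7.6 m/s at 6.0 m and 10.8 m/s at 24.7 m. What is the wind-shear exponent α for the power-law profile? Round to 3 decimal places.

Power law: V₂/V₁ = (z₂/z₁)^α ⇒ α = ln(V₂/V₁) / ln(z₂/z₁)
α = ln(10.8/7.6) / ln(24.7/6.0) = ln(1.4211) / ln(4.1167)
  = 0.35140 / 1.41504 = 0.24833

α ≈ 0.248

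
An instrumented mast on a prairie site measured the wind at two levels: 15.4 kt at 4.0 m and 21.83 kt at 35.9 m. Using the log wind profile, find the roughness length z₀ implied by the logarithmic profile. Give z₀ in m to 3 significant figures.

z₀ ≈ 0.0209 m

Log law: V(z) ∝ ln(z/z₀). With r = V₁/V₂ = 15.4/21.83 = 0.70545,
r · ln(z₂/z₀) = ln(z₁/z₀) ⇒ ln z₀ = (ln z₁ − r·ln z₂)/(1 − r)
ln z₀ = (1.38629 − 0.70545×3.58074) / 0.29455 = -3.8694
z₀ = exp(-3.8694) = 0.02087 m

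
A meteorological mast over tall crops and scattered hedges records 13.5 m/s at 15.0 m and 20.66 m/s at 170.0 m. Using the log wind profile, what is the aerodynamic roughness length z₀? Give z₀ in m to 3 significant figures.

Log law: V(z) ∝ ln(z/z₀). With r = V₁/V₂ = 13.5/20.66 = 0.65344,
r · ln(z₂/z₀) = ln(z₁/z₀) ⇒ ln z₀ = (ln z₁ − r·ln z₂)/(1 − r)
ln z₀ = (2.70805 − 0.65344×5.13580) / 0.34656 = -1.8694
z₀ = exp(-1.8694) = 0.1542 m

z₀ ≈ 0.154 m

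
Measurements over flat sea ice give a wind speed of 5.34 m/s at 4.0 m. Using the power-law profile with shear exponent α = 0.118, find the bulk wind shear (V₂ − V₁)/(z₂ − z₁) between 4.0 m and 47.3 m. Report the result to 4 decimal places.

0.0417 m/s/m

Power law: V₂ = V₁ · (z₂/z₁)^α = 5.34 × (11.8250)^0.118 = 7.1471 m/s
ΔV/Δz = (7.1471 − 5.34)/(47.3 − 4.0) = 1.8071/43.3000 = 0.04174 m/s/m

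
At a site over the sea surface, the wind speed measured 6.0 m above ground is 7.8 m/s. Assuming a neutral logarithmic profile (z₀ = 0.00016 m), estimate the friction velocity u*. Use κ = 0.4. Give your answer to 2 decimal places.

u* ≈ 0.30 m/s

Log law: V(z) = (u*/κ) · ln(z/z₀) ⇒ u* = κ · V / ln(z/z₀)
u* = 0.4 × 7.8 / ln(6.0/0.00016) = 0.4 × 7.8 / 10.5321
   = 3.1200 / 10.5321 = 0.2962 m/s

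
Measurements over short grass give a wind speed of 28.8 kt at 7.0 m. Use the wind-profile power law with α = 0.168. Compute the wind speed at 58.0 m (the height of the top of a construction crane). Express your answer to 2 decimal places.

41.08 kt

Power-law profile: V₂ = V₁ · (z₂/z₁)^α
V₂ = 28.8 × (58.0/7.0)^0.168 = 28.8 × (8.2857)^0.168
    = 28.8 × 1.4265 = 41.0839 kt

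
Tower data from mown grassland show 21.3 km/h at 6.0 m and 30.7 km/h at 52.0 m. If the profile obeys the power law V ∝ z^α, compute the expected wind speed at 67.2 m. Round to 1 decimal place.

First find α: α = ln(V₂/V₁)/ln(z₂/z₁) = ln(30.7/21.3)/ln(52.0/6.0) = 0.36556/2.15948 = 0.1693
Extrapolate from 52.0 m to 67.2 m: V₃ = 30.7 × (67.2/52.0)^0.1693 = 30.7 × 1.0444 = 32.0620 km/h

32.1 km/h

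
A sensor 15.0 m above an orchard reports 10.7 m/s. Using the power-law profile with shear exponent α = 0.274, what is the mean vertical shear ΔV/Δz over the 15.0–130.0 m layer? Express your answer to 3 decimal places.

Power law: V₂ = V₁ · (z₂/z₁)^α = 10.7 × (8.6667)^0.274 = 19.3355 m/s
ΔV/Δz = (19.3355 − 10.7)/(130.0 − 15.0) = 8.6355/115.0000 = 0.07509 m/s/m

0.075 m/s/m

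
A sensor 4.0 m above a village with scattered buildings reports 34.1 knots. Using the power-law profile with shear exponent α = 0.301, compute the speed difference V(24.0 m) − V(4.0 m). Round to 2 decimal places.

Power law: V₂ = V₁ · (z₂/z₁)^α = 34.1 × (6.0000)^0.301 = 58.4760 knots
ΔV = 58.4760 − 34.1 = 24.3760 knots

24.38 knots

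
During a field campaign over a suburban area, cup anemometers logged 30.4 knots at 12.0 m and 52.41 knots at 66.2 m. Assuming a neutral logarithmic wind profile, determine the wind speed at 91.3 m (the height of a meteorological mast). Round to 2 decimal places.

Log law: V ∝ ln(z/z₀). From the pair, with r = V₁/V₂ = 0.58004,
ln z₀ = (ln z₁ − r·ln z₂)/(1 − r) = (2.4849 − 0.58004×4.1927)/0.41996 = 0.1261 → z₀ = 1.134 m
V₃ = V₁ · ln(z₃/z₀)/ln(z₁/z₀) = 30.4 × 4.3880/2.3588 = 56.5531 knots

56.55 knots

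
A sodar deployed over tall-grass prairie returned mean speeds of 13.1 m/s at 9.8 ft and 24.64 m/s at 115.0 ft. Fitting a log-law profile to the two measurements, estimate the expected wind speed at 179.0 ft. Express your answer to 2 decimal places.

Log law: V ∝ ln(z/z₀). From the pair, with r = V₁/V₂ = 0.53166,
ln z₀ = (ln z₁ − r·ln z₂)/(1 − r) = (2.2824 − 0.53166×4.7449)/0.46834 = -0.5131 → z₀ = 0.5987 ft
V₃ = V₁ · ln(z₃/z₀)/ln(z₁/z₀) = 13.1 × 5.7004/2.7954 = 26.7134 m/s

26.71 m/s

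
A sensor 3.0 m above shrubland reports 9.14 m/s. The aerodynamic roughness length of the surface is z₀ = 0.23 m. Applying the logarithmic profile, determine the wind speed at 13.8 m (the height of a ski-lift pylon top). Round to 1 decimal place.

14.6 m/s

Log law: V(z) ∝ ln(z/z₀), so V₂/V₁ = ln(z₂/z₀) / ln(z₁/z₀).
ln(13.8/0.23) = 4.0943, ln(3.0/0.23) = 2.5683
V₂ = 9.14 × 4.0943/2.5683 = 9.14 × 1.5942 = 14.5709 m/s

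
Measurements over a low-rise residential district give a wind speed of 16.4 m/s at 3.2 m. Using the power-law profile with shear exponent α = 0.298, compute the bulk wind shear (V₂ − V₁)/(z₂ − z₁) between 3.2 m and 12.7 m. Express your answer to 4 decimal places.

0.8770 m/s/m

Power law: V₂ = V₁ · (z₂/z₁)^α = 16.4 × (3.9687)^0.298 = 24.7311 m/s
ΔV/Δz = (24.7311 − 16.4)/(12.7 − 3.2) = 8.3311/9.5000 = 0.87695 m/s/m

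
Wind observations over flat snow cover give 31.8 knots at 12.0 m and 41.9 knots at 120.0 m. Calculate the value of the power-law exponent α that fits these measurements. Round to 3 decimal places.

α ≈ 0.120

Power law: V₂/V₁ = (z₂/z₁)^α ⇒ α = ln(V₂/V₁) / ln(z₂/z₁)
α = ln(41.9/31.8) / ln(120.0/12.0) = ln(1.3176) / ln(10.0000)
  = 0.27582 / 2.30259 = 0.11979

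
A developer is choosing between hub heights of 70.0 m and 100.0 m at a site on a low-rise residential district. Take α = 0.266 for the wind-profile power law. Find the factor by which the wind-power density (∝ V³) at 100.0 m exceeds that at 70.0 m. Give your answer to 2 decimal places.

1.33

Speed ratio: V_B/V_A = (z_B/z_A)^α = (100.0/70.0)^0.266 = (1.4286)^0.266 = 1.09952
Power-density ratio: P_B/P_A = (V_B/V_A)³ = (1.09952)³ = 1.32927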